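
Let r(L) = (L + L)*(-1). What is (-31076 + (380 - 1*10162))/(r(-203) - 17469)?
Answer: 40858/17063 ≈ 2.3945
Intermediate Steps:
r(L) = -2*L (r(L) = (2*L)*(-1) = -2*L)
(-31076 + (380 - 1*10162))/(r(-203) - 17469) = (-31076 + (380 - 1*10162))/(-2*(-203) - 17469) = (-31076 + (380 - 10162))/(406 - 17469) = (-31076 - 9782)/(-17063) = -40858*(-1/17063) = 40858/17063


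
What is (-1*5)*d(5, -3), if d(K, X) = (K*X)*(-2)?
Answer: -150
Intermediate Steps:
d(K, X) = -2*K*X
(-1*5)*d(5, -3) = (-1*5)*(-2*5*(-3)) = -5*30 = -150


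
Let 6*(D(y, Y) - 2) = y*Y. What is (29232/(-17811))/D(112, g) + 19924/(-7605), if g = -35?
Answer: -38485663732/14704138215 ≈ -2.6173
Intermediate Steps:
D(y, Y) = 2 + Y*y/6 (D(y, Y) = 2 + (y*Y)/6 = 2 + (Y*y)/6 = 2 + Y*y/6)
(29232/(-17811))/D(112, g) + 19924/(-7605) = (29232/(-17811))/(2 + (1/6)*(-35)*112) + 19924/(-7605) = (29232*(-1/17811))/(2 - 1960/3) + 19924*(-1/7605) = -3248/(1979*(-1954/3)) - 19924/7605 = -3248/1979*(-3/1954) - 19924/7605 = 4872/1933483 - 19924/7605 = -38485663732/14704138215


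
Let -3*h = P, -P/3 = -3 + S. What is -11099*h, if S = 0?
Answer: 33297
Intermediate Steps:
P = 9 (P = -3*(-3 + 0) = -3*(-3) = 9)
h = -3 (h = -⅓*9 = -3)
-11099*h = -11099*(-3) = 33297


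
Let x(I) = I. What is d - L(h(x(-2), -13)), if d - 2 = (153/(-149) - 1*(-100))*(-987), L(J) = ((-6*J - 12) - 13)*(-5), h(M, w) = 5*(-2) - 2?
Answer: -14519976/149 ≈ -97450.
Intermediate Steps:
h(M, w) = -12 (h(M, w) = -10 - 2 = -12)
L(J) = 125 + 30*J (L(J) = ((-12 - 6*J) - 13)*(-5) = (-25 - 6*J)*(-5) = 125 + 30*J)
d = -14554991/149 (d = 2 + (153/(-149) - 1*(-100))*(-987) = 2 + (153*(-1/149) + 100)*(-987) = 2 + (-153/149 + 100)*(-987) = 2 + (14747/149)*(-987) = 2 - 14555289/149 = -14554991/149 ≈ -97685.)
d - L(h(x(-2), -13)) = -14554991/149 - (125 + 30*(-12)) = -14554991/149 - (125 - 360) = -14554991/149 - 1*(-235) = -14554991/149 + 235 = -14519976/149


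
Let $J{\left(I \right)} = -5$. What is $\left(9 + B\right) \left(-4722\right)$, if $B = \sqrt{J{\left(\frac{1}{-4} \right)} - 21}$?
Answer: $-42498 - 4722 i \sqrt{26} \approx -42498.0 - 24078.0 i$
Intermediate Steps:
$B = i \sqrt{26}$ ($B = \sqrt{-5 - 21} = \sqrt{-26} = i \sqrt{26} \approx 5.099 i$)
$\left(9 + B\right) \left(-4722\right) = \left(9 + i \sqrt{26}\right) \left(-4722\right) = -42498 - 4722 i \sqrt{26}$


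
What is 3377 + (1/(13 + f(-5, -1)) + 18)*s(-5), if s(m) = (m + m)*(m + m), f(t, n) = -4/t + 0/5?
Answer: 357713/69 ≈ 5184.3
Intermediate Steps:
f(t, n) = -4/t (f(t, n) = -4/t + 0*(⅕) = -4/t + 0 = -4/t)
s(m) = 4*m² (s(m) = (2*m)*(2*m) = 4*m²)
3377 + (1/(13 + f(-5, -1)) + 18)*s(-5) = 3377 + (1/(13 - 4/(-5)) + 18)*(4*(-5)²) = 3377 + (1/(13 - 4*(-⅕)) + 18)*(4*25) = 3377 + (1/(13 + ⅘) + 18)*100 = 3377 + (1/(69/5) + 18)*100 = 3377 + (5/69 + 18)*100 = 3377 + (1247/69)*100 = 3377 + 124700/69 = 357713/69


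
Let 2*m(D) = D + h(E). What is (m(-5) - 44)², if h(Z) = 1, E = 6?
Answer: 2116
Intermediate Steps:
m(D) = ½ + D/2 (m(D) = (D + 1)/2 = (1 + D)/2 = ½ + D/2)
(m(-5) - 44)² = ((½ + (½)*(-5)) - 44)² = ((½ - 5/2) - 44)² = (-2 - 44)² = (-46)² = 2116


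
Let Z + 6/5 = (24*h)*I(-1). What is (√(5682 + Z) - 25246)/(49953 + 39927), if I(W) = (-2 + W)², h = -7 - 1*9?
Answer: -12623/44940 + √1545/74900 ≈ -0.28036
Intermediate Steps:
h = -16 (h = -7 - 9 = -16)
Z = -17286/5 (Z = -6/5 + (24*(-16))*(-2 - 1)² = -6/5 - 384*(-3)² = -6/5 - 384*9 = -6/5 - 3456 = -17286/5 ≈ -3457.2)
(√(5682 + Z) - 25246)/(49953 + 39927) = (√(5682 - 17286/5) - 25246)/(49953 + 39927) = (√(11124/5) - 25246)/89880 = (6*√1545/5 - 25246)*(1/89880) = (-25246 + 6*√1545/5)*(1/89880) = -12623/44940 + √1545/74900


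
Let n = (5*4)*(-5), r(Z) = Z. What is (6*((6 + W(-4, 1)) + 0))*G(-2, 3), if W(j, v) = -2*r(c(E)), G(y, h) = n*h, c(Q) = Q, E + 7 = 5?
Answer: -18000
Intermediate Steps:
E = -2 (E = -7 + 5 = -2)
n = -100 (n = 20*(-5) = -100)
G(y, h) = -100*h
W(j, v) = 4 (W(j, v) = -2*(-2) = 4)
(6*((6 + W(-4, 1)) + 0))*G(-2, 3) = (6*((6 + 4) + 0))*(-100*3) = (6*(10 + 0))*(-300) = (6*10)*(-300) = 60*(-300) = -18000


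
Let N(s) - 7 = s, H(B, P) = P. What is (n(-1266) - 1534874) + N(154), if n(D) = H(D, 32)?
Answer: -1534681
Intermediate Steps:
N(s) = 7 + s
n(D) = 32
(n(-1266) - 1534874) + N(154) = (32 - 1534874) + (7 + 154) = -1534842 + 161 = -1534681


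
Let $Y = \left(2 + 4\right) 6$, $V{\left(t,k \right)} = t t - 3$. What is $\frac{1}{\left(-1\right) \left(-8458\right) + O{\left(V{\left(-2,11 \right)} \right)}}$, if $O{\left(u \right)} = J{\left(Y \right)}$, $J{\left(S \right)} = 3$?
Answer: $\frac{1}{8461} \approx 0.00011819$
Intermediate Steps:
$V{\left(t,k \right)} = -3 + t^{2}$ ($V{\left(t,k \right)} = t^{2} - 3 = -3 + t^{2}$)
$Y = 36$ ($Y = 6 \cdot 6 = 36$)
$O{\left(u \right)} = 3$
$\frac{1}{\left(-1\right) \left(-8458\right) + O{\left(V{\left(-2,11 \right)} \right)}} = \frac{1}{\left(-1\right) \left(-8458\right) + 3} = \frac{1}{8458 + 3} = \frac{1}{8461}$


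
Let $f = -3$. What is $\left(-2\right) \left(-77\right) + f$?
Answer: $151$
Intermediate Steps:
$\left(-2\right) \left(-77\right) + f = \left(-2\right) \left(-77\right) - 3 = 154 - 3 = 151$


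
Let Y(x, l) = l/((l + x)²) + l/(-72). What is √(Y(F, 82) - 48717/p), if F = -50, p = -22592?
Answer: √1260447922/33888 ≈ 1.0477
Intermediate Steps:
Y(x, l) = -l/72 + l/(l + x)² (Y(x, l) = l/(l + x)² + l*(-1/72) = l/(l + x)² - l/72 = -l/72 + l/(l + x)²)
√(Y(F, 82) - 48717/p) = √((-1/72*82 + 82/(82 - 50)²) - 48717/(-22592)) = √((-41/36 + 82/32²) - 48717*(-1/22592)) = √((-41/36 + 82*(1/1024)) + 48717/22592) = √((-41/36 + 41/512) + 48717/22592) = √(-4879/4608 + 48717/22592) = √(1785337/1626624) = √1260447922/33888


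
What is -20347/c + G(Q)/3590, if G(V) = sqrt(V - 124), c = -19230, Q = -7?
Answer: 20347/19230 + I*sqrt(131)/3590 ≈ 1.0581 + 0.0031882*I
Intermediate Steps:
G(V) = sqrt(-124 + V)
-20347/c + G(Q)/3590 = -20347/(-19230) + sqrt(-124 - 7)/3590 = -20347*(-1/19230) + sqrt(-131)*(1/3590) = 20347/19230 + (I*sqrt(131))*(1/3590) = 20347/19230 + I*sqrt(131)/3590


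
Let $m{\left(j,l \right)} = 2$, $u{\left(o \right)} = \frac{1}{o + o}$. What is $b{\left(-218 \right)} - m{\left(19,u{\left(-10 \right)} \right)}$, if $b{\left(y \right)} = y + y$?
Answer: $-438$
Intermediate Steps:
$b{\left(y \right)} = 2 y$
$u{\left(o \right)} = \frac{1}{2 o}$
$b{\left(-218 \right)} - m{\left(19,u{\left(-10 \right)} \right)} = 2 \left(-218\right) - 2 = -436 - 2 = -438$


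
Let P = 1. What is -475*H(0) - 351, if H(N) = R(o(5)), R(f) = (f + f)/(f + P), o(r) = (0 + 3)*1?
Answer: -2127/2 ≈ -1063.5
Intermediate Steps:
o(r) = 3 (o(r) = 3*1 = 3)
R(f) = 2*f/(1 + f) (R(f) = (f + f)/(f + 1) = (2*f)/(1 + f) = 2*f/(1 + f))
H(N) = 3/2 (H(N) = 2*3/(1 + 3) = 2*3/4 = 2*3*(¼) = 3/2)
-475*H(0) - 351 = -475*3/2 - 351 = -1425/2 - 351 = -2127/2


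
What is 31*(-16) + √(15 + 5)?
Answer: -496 + 2*√5 ≈ -491.53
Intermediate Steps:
31*(-16) + √(15 + 5) = -496 + √20 = -496 + 2*√5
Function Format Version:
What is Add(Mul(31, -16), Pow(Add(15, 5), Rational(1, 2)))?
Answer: Add(-496, Mul(2, Pow(5, Rational(1, 2)))) ≈ -491.53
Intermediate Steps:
Add(Mul(31, -16), Pow(Add(15, 5), Rational(1, 2))) = Add(-496, Pow(20, Rational(1, 2))) = Add(-496, Mul(2, Pow(5, Rational(1, 2))))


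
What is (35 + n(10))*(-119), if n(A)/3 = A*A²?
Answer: -361165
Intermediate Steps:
n(A) = 3*A³ (n(A) = 3*(A*A²) = 3*A³)
(35 + n(10))*(-119) = (35 + 3*10³)*(-119) = (35 + 3*1000)*(-119) = (35 + 3000)*(-119) = 3035*(-119) = -361165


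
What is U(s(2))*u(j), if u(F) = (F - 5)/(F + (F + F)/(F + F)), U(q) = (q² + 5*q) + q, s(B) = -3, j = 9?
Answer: -18/5 ≈ -3.6000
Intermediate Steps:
U(q) = q² + 6*q
u(F) = (-5 + F)/(1 + F) (u(F) = (-5 + F)/(F + (2*F)/((2*F))) = (-5 + F)/(F + (2*F)*(1/(2*F))) = (-5 + F)/(F + 1) = (-5 + F)/(1 + F))
U(s(2))*u(j) = (-3*(6 - 3))*((-5 + 9)/(1 + 9)) = (-3*3)*(4/10) = -9*4/10 = -9*⅖ = -18/5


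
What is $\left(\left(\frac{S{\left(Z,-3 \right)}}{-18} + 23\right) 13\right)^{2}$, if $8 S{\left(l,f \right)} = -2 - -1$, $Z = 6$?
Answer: $\frac{1854938761}{20736} \approx 89455.0$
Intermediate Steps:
$S{\left(l,f \right)} = - \frac{1}{8}$ ($S{\left(l,f \right)} = \frac{-2 - -1}{8} = \frac{-2 + 1}{8} = \frac{1}{8} \left(-1\right) = - \frac{1}{8}$)
$\left(\left(\frac{S{\left(Z,-3 \right)}}{-18} + 23\right) 13\right)^{2} = \left(\left(- \frac{1}{8 \left(-18\right)} + 23\right) 13\right)^{2} = \left(\left(\left(- \frac{1}{8}\right) \left(- \frac{1}{18}\right) + 23\right) 13\right)^{2} = \left(\left(\frac{1}{144} + 23\right) 13\right)^{2} = \left(\frac{3313}{144} \cdot 13\right)^{2} = \left(\frac{43069}{144}\right)^{2} = \frac{1854938761}{20736}$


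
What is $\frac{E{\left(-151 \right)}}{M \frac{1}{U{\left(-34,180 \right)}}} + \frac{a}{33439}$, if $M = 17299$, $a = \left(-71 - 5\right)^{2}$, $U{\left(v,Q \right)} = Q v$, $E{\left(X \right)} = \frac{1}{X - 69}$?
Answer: $\frac{1109341598}{6363073871} \approx 0.17434$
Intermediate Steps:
$E{\left(X \right)} = \frac{1}{-69 + X}$
$a = 5776$ ($a = \left(-76\right)^{2} = 5776$)
$\frac{E{\left(-151 \right)}}{M \frac{1}{U{\left(-34,180 \right)}}} + \frac{a}{33439} = \frac{1}{\left(-69 - 151\right) \frac{17299}{180 \left(-34\right)}} + \frac{5776}{33439} = \frac{1}{\left(-220\right) \frac{17299}{-6120}} + 5776 \cdot \frac{1}{33439} = - \frac{1}{220 \cdot 17299 \left(- \frac{1}{6120}\right)} + \frac{5776}{33439} = - \frac{1}{220 \left(- \frac{17299}{6120}\right)} + \frac{5776}{33439} = \left(- \frac{1}{220}\right) \left(- \frac{6120}{17299}\right) + \frac{5776}{33439} = \frac{306}{190289} + \frac{5776}{33439} = \frac{1109341598}{6363073871}$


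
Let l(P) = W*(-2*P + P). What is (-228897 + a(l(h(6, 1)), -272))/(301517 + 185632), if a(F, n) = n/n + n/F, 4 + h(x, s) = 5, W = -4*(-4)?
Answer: -76293/162383 ≈ -0.46983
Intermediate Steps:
W = 16
h(x, s) = 1 (h(x, s) = -4 + 5 = 1)
l(P) = -16*P (l(P) = 16*(-2*P + P) = 16*(-P) = -16*P)
a(F, n) = 1 + n/F
(-228897 + a(l(h(6, 1)), -272))/(301517 + 185632) = (-228897 + (-16*1 - 272)/((-16*1)))/(301517 + 185632) = (-228897 + (-16 - 272)/(-16))/487149 = (-228897 - 1/16*(-288))*(1/487149) = (-228897 + 18)*(1/487149) = -228879*1/487149 = -76293/162383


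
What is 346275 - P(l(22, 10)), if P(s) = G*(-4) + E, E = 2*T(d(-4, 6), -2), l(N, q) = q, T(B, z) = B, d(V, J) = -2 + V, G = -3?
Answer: 346275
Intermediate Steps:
E = -12 (E = 2*(-2 - 4) = 2*(-6) = -12)
P(s) = 0 (P(s) = -3*(-4) - 12 = 12 - 12 = 0)
346275 - P(l(22, 10)) = 346275 - 1*0 = 346275 + 0 = 346275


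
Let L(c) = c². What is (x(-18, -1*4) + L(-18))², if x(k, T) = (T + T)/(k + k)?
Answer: 8514724/81 ≈ 1.0512e+5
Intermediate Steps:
x(k, T) = T/k (x(k, T) = (2*T)/((2*k)) = (2*T)*(1/(2*k)) = T/k)
(x(-18, -1*4) + L(-18))² = (-1*4/(-18) + (-18)²)² = (-4*(-1/18) + 324)² = (2/9 + 324)² = (2918/9)² = 8514724/81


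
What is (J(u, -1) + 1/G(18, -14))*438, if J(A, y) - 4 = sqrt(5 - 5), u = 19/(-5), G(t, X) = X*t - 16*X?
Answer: 24309/14 ≈ 1736.4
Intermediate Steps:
G(t, X) = -16*X + X*t
u = -19/5 (u = 19*(-1/5) = -19/5 ≈ -3.8000)
J(A, y) = 4 (J(A, y) = 4 + sqrt(5 - 5) = 4 + sqrt(0) = 4 + 0 = 4)
(J(u, -1) + 1/G(18, -14))*438 = (4 + 1/(-14*(-16 + 18)))*438 = (4 + 1/(-14*2))*438 = (4 + 1/(-28))*438 = (4 - 1/28)*438 = (111/28)*438 = 24309/14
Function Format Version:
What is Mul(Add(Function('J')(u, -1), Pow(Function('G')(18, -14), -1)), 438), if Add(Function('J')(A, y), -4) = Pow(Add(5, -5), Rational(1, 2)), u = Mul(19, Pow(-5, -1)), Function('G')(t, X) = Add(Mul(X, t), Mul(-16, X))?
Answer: Rational(24309, 14) ≈ 1736.4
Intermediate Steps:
Function('G')(t, X) = Add(Mul(-16, X), Mul(X, t))
u = Rational(-19, 5) (u = Mul(19, Rational(-1, 5)) = Rational(-19, 5) ≈ -3.8000)
Function('J')(A, y) = 4 (Function('J')(A, y) = Add(4, Pow(Add(5, -5), Rational(1, 2))) = Add(4, Pow(0, Rational(1, 2))) = Add(4, 0) = 4)
Mul(Add(Function('J')(u, -1), Pow(Function('G')(18, -14), -1)), 438) = Mul(Add(4, Pow(Mul(-14, Add(-16, 18)), -1)), 438) = Mul(Add(4, Pow(Mul(-14, 2), -1)), 438) = Mul(Add(4, Pow(-28, -1)), 438) = Mul(Add(4, Rational(-1, 28)), 438) = Mul(Rational(111, 28), 438) = Rational(24309, 14)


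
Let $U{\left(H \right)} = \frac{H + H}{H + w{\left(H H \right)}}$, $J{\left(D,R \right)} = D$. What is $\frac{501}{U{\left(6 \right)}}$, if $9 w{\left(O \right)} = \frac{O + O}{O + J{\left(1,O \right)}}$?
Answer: $\frac{19205}{74} \approx 259.53$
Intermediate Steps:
$w{\left(O \right)} = \frac{2 O}{9 \left(1 + O\right)}$ ($w{\left(O \right)} = \frac{\left(O + O\right) \frac{1}{O + 1}}{9} = \frac{2 O \frac{1}{1 + O}}{9} = \frac{2 O}{9 \left(1 + O\right)}$)
$U{\left(H \right)} = \frac{2 H}{H + \frac{2 H^{2}}{9 \left(1 + H^{2}\right)}}$ ($U{\left(H \right)} = \frac{H + H}{H + \frac{2 H H}{9 \left(1 + H H\right)}} = \frac{2 H}{H + \frac{2 H^{2}}{9 \left(1 + H^{2}\right)}}$)
$\frac{501}{U{\left(6 \right)}} = \frac{501}{18 \frac{1}{9 + 2 \cdot 6 + 9 \cdot 6^{2}} \left(1 + 6^{2}\right)} = \frac{501}{18 \frac{1}{9 + 12 + 9 \cdot 36} \left(1 + 36\right)} = \frac{501}{18 \frac{1}{9 + 12 + 324} \cdot 37} = \frac{501}{18 \cdot \frac{1}{345} \cdot 37} = \frac{501}{\frac{222}{115}} = 501 \cdot \frac{115}{222} = \frac{19205}{74}$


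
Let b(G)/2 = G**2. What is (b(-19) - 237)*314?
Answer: 152290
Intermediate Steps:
b(G) = 2*G**2
(b(-19) - 237)*314 = (2*(-19)**2 - 237)*314 = (2*361 - 237)*314 = (722 - 237)*314 = 485*314 = 152290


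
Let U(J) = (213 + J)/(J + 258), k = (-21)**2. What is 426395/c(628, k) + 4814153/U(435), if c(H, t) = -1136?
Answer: 52634111347/10224 ≈ 5.1481e+6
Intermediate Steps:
k = 441
U(J) = (213 + J)/(258 + J)
426395/c(628, k) + 4814153/U(435) = 426395/(-1136) + 4814153/(((213 + 435)/(258 + 435))) = 426395*(-1/1136) + 4814153/((648/693)) = -426395/1136 + 4814153/(((1/693)*648)) = -426395/1136 + 4814153/(72/77) = -426395/1136 + 4814153*(77/72) = -426395/1136 + 370689781/72 = 52634111347/10224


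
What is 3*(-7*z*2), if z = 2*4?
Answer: -336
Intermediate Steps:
z = 8
3*(-7*z*2) = 3*(-7*8*2) = 3*(-56*2) = 3*(-112) = -336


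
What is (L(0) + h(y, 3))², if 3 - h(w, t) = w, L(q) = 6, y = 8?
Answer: 1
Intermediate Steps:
h(w, t) = 3 - w
(L(0) + h(y, 3))² = (6 + (3 - 1*8))² = (6 + (3 - 8))² = (6 - 5)² = 1² = 1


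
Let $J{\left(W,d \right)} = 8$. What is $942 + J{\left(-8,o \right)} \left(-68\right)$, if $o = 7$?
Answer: $398$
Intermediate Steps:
$942 + J{\left(-8,o \right)} \left(-68\right) = 942 + 8 \left(-68\right) = 942 - 544 = 398$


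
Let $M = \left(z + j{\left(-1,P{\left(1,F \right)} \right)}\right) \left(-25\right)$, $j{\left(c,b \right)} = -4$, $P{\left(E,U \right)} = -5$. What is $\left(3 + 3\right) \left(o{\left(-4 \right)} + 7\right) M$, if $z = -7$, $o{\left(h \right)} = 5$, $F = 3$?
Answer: $19800$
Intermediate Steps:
$M = 275$ ($M = \left(-7 - 4\right) \left(-25\right) = \left(-11\right) \left(-25\right) = 275$)
$\left(3 + 3\right) \left(o{\left(-4 \right)} + 7\right) M = \left(3 + 3\right) \left(5 + 7\right) 275 = 6 \cdot 12 \cdot 275 = 72 \cdot 275 = 19800$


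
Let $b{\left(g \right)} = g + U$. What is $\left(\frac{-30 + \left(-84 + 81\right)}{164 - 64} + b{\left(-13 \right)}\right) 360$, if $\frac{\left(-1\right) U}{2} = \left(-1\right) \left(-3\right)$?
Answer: $- \frac{34794}{5} \approx -6958.8$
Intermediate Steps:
$U = -6$ ($U = - 2 \left(\left(-1\right) \left(-3\right)\right) = \left(-2\right) 3 = -6$)
$b{\left(g \right)} = -6 + g$ ($b{\left(g \right)} = g - 6 = -6 + g$)
$\left(\frac{-30 + \left(-84 + 81\right)}{164 - 64} + b{\left(-13 \right)}\right) 360 = \left(\frac{-30 + \left(-84 + 81\right)}{164 - 64} - 19\right) 360 = \left(\frac{-30 - 3}{100} - 19\right) 360 = \left(\left(-33\right) \frac{1}{100} - 19\right) 360 = \left(- \frac{33}{100} - 19\right) 360 = \left(- \frac{1933}{100}\right) 360 = - \frac{34794}{5}$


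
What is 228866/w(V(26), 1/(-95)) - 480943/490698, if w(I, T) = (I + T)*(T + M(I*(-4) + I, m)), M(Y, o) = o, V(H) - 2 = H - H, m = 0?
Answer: -37538684789701/3434886 ≈ -1.0929e+7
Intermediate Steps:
V(H) = 2 (V(H) = 2 + (H - H) = 2 + 0 = 2)
w(I, T) = T*(I + T) (w(I, T) = (I + T)*(T + 0) = (I + T)*T = T*(I + T))
228866/w(V(26), 1/(-95)) - 480943/490698 = 228866/(((2 + 1/(-95))/(-95))) - 480943/490698 = 228866/((-(2 - 1/95)/95)) - 480943*1/490698 = 228866/((-1/95*189/95)) - 480943/490698 = 228866/(-189/9025) - 480943/490698 = 228866*(-9025/189) - 480943/490698 = -2065515650/189 - 480943/490698 = -37538684789701/3434886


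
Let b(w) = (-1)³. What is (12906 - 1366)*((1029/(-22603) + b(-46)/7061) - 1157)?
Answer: -304432185496660/22799969 ≈ -1.3352e+7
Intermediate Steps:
b(w) = -1
(12906 - 1366)*((1029/(-22603) + b(-46)/7061) - 1157) = (12906 - 1366)*((1029/(-22603) - 1/7061) - 1157) = 11540*((1029*(-1/22603) - 1*1/7061) - 1157) = 11540*((-147/3229 - 1/7061) - 1157) = 11540*(-1041196/22799969 - 1157) = 11540*(-26380605329/22799969) = -304432185496660/22799969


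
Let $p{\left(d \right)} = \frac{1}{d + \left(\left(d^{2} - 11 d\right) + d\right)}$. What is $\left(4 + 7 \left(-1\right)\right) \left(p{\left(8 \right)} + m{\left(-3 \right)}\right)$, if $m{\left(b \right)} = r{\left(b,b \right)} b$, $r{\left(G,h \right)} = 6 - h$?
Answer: $\frac{651}{8} \approx 81.375$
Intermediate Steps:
$p{\left(d \right)} = \frac{1}{d^{2} - 9 d}$ ($p{\left(d \right)} = \frac{1}{d + \left(d^{2} - 10 d\right)} = \frac{1}{d^{2} - 9 d}$)
$m{\left(b \right)} = b \left(6 - b\right)$ ($m{\left(b \right)} = \left(6 - b\right) b = b \left(6 - b\right)$)
$\left(4 + 7 \left(-1\right)\right) \left(p{\left(8 \right)} + m{\left(-3 \right)}\right) = \left(4 + 7 \left(-1\right)\right) \left(\frac{1}{8 \left(-9 + 8\right)} - 3 \left(6 - -3\right)\right) = \left(4 - 7\right) \left(\frac{1}{8 \left(-1\right)} - 3 \left(6 + 3\right)\right) = - 3 \left(\frac{1}{8} \left(-1\right) - 27\right) = - 3 \left(- \frac{1}{8} - 27\right) = \left(-3\right) \left(- \frac{217}{8}\right) = \frac{651}{8}$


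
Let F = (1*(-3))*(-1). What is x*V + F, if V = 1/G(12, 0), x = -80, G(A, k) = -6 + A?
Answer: -31/3 ≈ -10.333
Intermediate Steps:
F = 3 (F = -3*(-1) = 3)
V = 1/6 (V = 1/(-6 + 12) = 1/6 ≈ 0.16667)
x*V + F = -80*1/6 + 3 = -40/3 + 3 = -31/3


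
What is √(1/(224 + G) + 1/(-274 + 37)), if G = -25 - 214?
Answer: 2*I*√2765/395 ≈ 0.26624*I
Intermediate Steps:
G = -239
√(1/(224 + G) + 1/(-274 + 37)) = √(1/(224 - 239) + 1/(-274 + 37)) = √(1/(-15) + 1/(-237)) = √(-1/15 - 1/237) = √(-28/395) = 2*I*√2765/395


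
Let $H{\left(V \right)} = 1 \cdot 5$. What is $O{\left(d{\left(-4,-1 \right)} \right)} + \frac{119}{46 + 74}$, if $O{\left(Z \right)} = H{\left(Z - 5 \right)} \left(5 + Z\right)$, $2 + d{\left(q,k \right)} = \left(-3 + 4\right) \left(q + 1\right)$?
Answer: $\frac{119}{120} \approx 0.99167$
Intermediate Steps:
$H{\left(V \right)} = 5$
$d{\left(q,k \right)} = -1 + q$ ($d{\left(q,k \right)} = -2 + \left(-3 + 4\right) \left(q + 1\right) = -2 + 1 \left(1 + q\right) = -2 + \left(1 + q\right) = -1 + q$)
$O{\left(Z \right)} = 25 + 5 Z$ ($O{\left(Z \right)} = 5 \left(5 + Z\right) = 25 + 5 Z$)
$O{\left(d{\left(-4,-1 \right)} \right)} + \frac{119}{46 + 74} = \left(25 + 5 \left(-1 - 4\right)\right) + \frac{119}{46 + 74} = \left(25 + 5 \left(-5\right)\right) + \frac{119}{120} = \left(25 - 25\right) + 119 \cdot \frac{1}{120} = 0 + \frac{119}{120} = \frac{119}{120}$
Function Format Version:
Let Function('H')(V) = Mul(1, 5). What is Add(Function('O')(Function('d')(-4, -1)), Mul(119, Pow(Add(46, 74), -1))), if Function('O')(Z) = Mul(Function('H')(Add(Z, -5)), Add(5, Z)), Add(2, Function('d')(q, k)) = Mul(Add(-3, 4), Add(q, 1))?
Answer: Rational(119, 120) ≈ 0.99167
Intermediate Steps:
Function('H')(V) = 5
Function('d')(q, k) = Add(-1, q) (Function('d')(q, k) = Add(-2, Mul(Add(-3, 4), Add(q, 1))) = Add(-2, Mul(1, Add(1, q))) = Add(-2, Add(1, q)) = Add(-1, q))
Function('O')(Z) = Add(25, Mul(5, Z)) (Function('O')(Z) = Mul(5, Add(5, Z)) = Add(25, Mul(5, Z)))
Add(Function('O')(Function('d')(-4, -1)), Mul(119, Pow(Add(46, 74), -1))) = Add(Add(25, Mul(5, Add(-1, -4))), Mul(119, Pow(Add(46, 74), -1))) = Add(Add(25, Mul(5, -5)), Mul(119, Pow(120, -1))) = Add(Add(25, -25), Mul(119, Rational(1, 120))) = Add(0, Rational(119, 120)) = Rational(119, 120)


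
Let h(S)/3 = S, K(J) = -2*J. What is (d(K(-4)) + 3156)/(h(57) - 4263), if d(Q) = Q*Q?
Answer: -805/1023 ≈ -0.78690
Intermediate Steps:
d(Q) = Q²
h(S) = 3*S
(d(K(-4)) + 3156)/(h(57) - 4263) = ((-2*(-4))² + 3156)/(3*57 - 4263) = (8² + 3156)/(171 - 4263) = (64 + 3156)/(-4092) = 3220*(-1/4092) = -805/1023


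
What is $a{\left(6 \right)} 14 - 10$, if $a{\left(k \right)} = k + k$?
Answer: $158$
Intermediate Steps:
$a{\left(k \right)} = 2 k$
$a{\left(6 \right)} 14 - 10 = 2 \cdot 6 \cdot 14 - 10 = 12 \cdot 14 - 10 = 168 - 10 = 158$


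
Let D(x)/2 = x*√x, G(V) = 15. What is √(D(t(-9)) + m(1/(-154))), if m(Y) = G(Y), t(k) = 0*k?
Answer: √15 ≈ 3.8730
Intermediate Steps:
t(k) = 0
D(x) = 2*x^(3/2) (D(x) = 2*(x*√x) = 2*x^(3/2))
m(Y) = 15
√(D(t(-9)) + m(1/(-154))) = √(2*0^(3/2) + 15) = √(2*0 + 15) = √(0 + 15) = √15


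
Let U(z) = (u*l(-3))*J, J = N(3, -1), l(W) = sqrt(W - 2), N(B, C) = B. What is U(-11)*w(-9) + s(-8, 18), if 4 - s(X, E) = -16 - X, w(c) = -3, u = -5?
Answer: 12 + 45*I*sqrt(5) ≈ 12.0 + 100.62*I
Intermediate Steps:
l(W) = sqrt(-2 + W)
s(X, E) = 20 + X (s(X, E) = 4 - (-16 - X) = 4 + (16 + X) = 20 + X)
J = 3
U(z) = -15*I*sqrt(5) (U(z) = -5*sqrt(-2 - 3)*3 = -5*I*sqrt(5)*3 = -15*I*sqrt(5))
U(-11)*w(-9) + s(-8, 18) = -15*I*sqrt(5)*(-3) + (20 - 8) = 45*I*sqrt(5) + 12 = 12 + 45*I*sqrt(5)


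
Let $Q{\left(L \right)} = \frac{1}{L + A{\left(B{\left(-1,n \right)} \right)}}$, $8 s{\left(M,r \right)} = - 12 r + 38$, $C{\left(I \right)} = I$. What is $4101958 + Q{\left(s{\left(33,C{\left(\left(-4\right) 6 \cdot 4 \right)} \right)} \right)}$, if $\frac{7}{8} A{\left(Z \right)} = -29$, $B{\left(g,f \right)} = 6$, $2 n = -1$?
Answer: $\frac{13278038074}{3237} \approx 4.102 \cdot 10^{6}$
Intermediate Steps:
$n = - \frac{1}{2}$ ($n = \frac{1}{2} \left(-1\right) = - \frac{1}{2} \approx -0.5$)
$A{\left(Z \right)} = - \frac{232}{7}$ ($A{\left(Z \right)} = \frac{8}{7} \left(-29\right) = - \frac{232}{7}$)
$s{\left(M,r \right)} = \frac{19}{4} - \frac{3 r}{2}$ ($s{\left(M,r \right)} = \frac{- 12 r + 38}{8} = \frac{38 - 12 r}{8} = \frac{19}{4} - \frac{3 r}{2}$)
$Q{\left(L \right)} = \frac{1}{- \frac{232}{7} + L}$ ($Q{\left(L \right)} = \frac{1}{L - \frac{232}{7}} = \frac{1}{- \frac{232}{7} + L}$)
$4101958 + Q{\left(s{\left(33,C{\left(\left(-4\right) 6 \cdot 4 \right)} \right)} \right)} = 4101958 + \frac{7}{-232 + 7 \left(\frac{19}{4} - \frac{3 \left(-4\right) 6 \cdot 4}{2}\right)} = 4101958 + \frac{7}{-232 + 7 \left(\frac{19}{4} - \frac{3 \left(\left(-24\right) 4\right)}{2}\right)} = 4101958 + \frac{7}{-232 + 7 \left(\frac{19}{4} - -144\right)} = 4101958 + \frac{7}{-232 + 7 \left(\frac{19}{4} + 144\right)} = 4101958 + \frac{7}{-232 + 7 \cdot \frac{595}{4}} = 4101958 + \frac{7}{-232 + \frac{4165}{4}} = 4101958 + \frac{7}{\frac{3237}{4}} = 4101958 + 7 \cdot \frac{4}{3237} = 4101958 + \frac{28}{3237} = \frac{13278038074}{3237}$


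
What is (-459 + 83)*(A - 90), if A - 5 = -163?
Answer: 93248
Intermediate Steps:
A = -158 (A = 5 - 163 = -158)
(-459 + 83)*(A - 90) = (-459 + 83)*(-158 - 90) = -376*(-248) = 93248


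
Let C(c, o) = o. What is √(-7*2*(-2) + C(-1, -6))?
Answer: √22 ≈ 4.6904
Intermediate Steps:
√(-7*2*(-2) + C(-1, -6)) = √(-7*2*(-2) - 6) = √(-14*(-2) - 6) = √(28 - 6) = √22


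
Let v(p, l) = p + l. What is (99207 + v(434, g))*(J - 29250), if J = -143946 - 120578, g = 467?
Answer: -29409127592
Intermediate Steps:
v(p, l) = l + p
J = -264524
(99207 + v(434, g))*(J - 29250) = (99207 + (467 + 434))*(-264524 - 29250) = (99207 + 901)*(-293774) = 100108*(-293774) = -29409127592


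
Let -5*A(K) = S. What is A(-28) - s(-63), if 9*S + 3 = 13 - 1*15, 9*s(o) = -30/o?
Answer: 11/189 ≈ 0.058201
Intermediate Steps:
s(o) = -10/(3*o) (s(o) = (-30/o)/9 = -10/(3*o))
S = -5/9 (S = -⅓ + (13 - 1*15)/9 = -⅓ + (13 - 15)/9 = -⅓ + (⅑)*(-2) = -⅓ - 2/9 = -5/9 ≈ -0.55556)
A(K) = ⅑ (A(K) = -⅕*(-5/9) = ⅑)
A(-28) - s(-63) = ⅑ - (-10)/(3*(-63)) = ⅑ - (-10)*(-1)/(3*63) = ⅑ - 1*10/189 = ⅑ - 10/189 = 11/189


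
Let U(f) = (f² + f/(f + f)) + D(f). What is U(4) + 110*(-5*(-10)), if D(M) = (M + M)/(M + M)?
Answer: 11035/2 ≈ 5517.5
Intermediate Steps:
D(M) = 1 (D(M) = (2*M)/((2*M)) = (2*M)*(1/(2*M)) = 1)
U(f) = 3/2 + f² (U(f) = (f² + f/(f + f)) + 1 = (f² + f/((2*f))) + 1 = (f² + (1/(2*f))*f) + 1 = (f² + ½) + 1 = (½ + f²) + 1 = 3/2 + f²)
U(4) + 110*(-5*(-10)) = (3/2 + 4²) + 110*(-5*(-10)) = (3/2 + 16) + 110*50 = 35/2 + 5500 = 11035/2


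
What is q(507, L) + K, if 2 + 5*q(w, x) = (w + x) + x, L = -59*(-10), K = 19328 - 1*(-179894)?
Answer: 199559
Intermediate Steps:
K = 199222 (K = 19328 + 179894 = 199222)
L = 590
q(w, x) = -⅖ + w/5 + 2*x/5 (q(w, x) = -⅖ + ((w + x) + x)/5 = -⅖ + (w + 2*x)/5 = -⅖ + (w/5 + 2*x/5) = -⅖ + w/5 + 2*x/5)
q(507, L) + K = (-⅖ + (⅕)*507 + (⅖)*590) + 199222 = (-⅖ + 507/5 + 236) + 199222 = 337 + 199222 = 199559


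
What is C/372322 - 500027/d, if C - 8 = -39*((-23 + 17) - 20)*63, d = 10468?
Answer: -92751126087/1948733348 ≈ -47.596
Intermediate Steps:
C = 63890 (C = 8 - 39*((-23 + 17) - 20)*63 = 8 - 39*(-6 - 20)*63 = 8 - 39*(-26)*63 = 8 + 1014*63 = 8 + 63882 = 63890)
C/372322 - 500027/d = 63890/372322 - 500027/10468 = 63890*(1/372322) - 500027*1/10468 = 31945/186161 - 500027/10468 = -92751126087/1948733348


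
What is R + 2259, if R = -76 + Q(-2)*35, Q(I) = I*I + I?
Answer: 2253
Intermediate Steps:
Q(I) = I + I² (Q(I) = I² + I = I + I²)
R = -6 (R = -76 - 2*(1 - 2)*35 = -76 - 2*(-1)*35 = -76 + 2*35 = -76 + 70 = -6)
R + 2259 = -6 + 2259 = 2253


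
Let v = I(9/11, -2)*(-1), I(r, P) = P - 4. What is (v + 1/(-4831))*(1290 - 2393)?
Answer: -31970455/4831 ≈ -6617.8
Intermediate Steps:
I(r, P) = -4 + P
v = 6 (v = (-4 - 2)*(-1) = -6*(-1) = 6)
(v + 1/(-4831))*(1290 - 2393) = (6 + 1/(-4831))*(1290 - 2393) = (6 - 1/4831)*(-1103) = (28985/4831)*(-1103) = -31970455/4831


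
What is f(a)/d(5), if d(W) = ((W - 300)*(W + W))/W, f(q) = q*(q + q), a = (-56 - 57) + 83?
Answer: -180/59 ≈ -3.0508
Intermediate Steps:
a = -30 (a = -113 + 83 = -30)
f(q) = 2*q**2 (f(q) = q*(2*q) = 2*q**2)
d(W) = -600 + 2*W (d(W) = ((-300 + W)*(2*W))/W = (2*W*(-300 + W))/W = -600 + 2*W)
f(a)/d(5) = (2*(-30)**2)/(-600 + 2*5) = (2*900)/(-600 + 10) = 1800/(-590) = 1800*(-1/590) = -180/59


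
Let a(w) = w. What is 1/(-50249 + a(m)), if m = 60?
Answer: -1/50189 ≈ -1.9925e-5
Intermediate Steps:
1/(-50249 + a(m)) = 1/(-50249 + 60) = 1/(-50189) = -1/50189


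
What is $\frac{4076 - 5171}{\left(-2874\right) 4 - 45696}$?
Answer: $\frac{365}{19064} \approx 0.019146$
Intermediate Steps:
$\frac{4076 - 5171}{\left(-2874\right) 4 - 45696} = - \frac{1095}{-11496 - 45696} = - \frac{1095}{-57192} = \left(-1095\right) \left(- \frac{1}{57192}\right) = \frac{365}{19064}$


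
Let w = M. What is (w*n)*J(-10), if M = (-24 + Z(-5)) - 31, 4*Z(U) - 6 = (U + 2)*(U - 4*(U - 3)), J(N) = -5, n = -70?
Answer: -51625/2 ≈ -25813.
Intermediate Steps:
Z(U) = 3/2 + (2 + U)*(12 - 3*U)/4 (Z(U) = 3/2 + ((U + 2)*(U - 4*(U - 3)))/4 = 3/2 + ((2 + U)*(U - 4*(-3 + U)))/4 = 3/2 + ((2 + U)*(U + (12 - 4*U)))/4 = 3/2 + ((2 + U)*(12 - 3*U))/4 = 3/2 + (2 + U)*(12 - 3*U)/4)
M = -295/4 (M = (-24 + (15/2 - 3/4*(-5)**2 + (3/2)*(-5))) - 31 = (-24 + (15/2 - 3/4*25 - 15/2)) - 31 = (-24 + (15/2 - 75/4 - 15/2)) - 31 = (-24 - 75/4) - 31 = -171/4 - 31 = -295/4 ≈ -73.750)
w = -295/4 ≈ -73.750
(w*n)*J(-10) = -295/4*(-70)*(-5) = (10325/2)*(-5) = -51625/2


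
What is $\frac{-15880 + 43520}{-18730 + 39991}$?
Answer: $\frac{27640}{21261} \approx 1.3$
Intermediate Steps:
$\frac{-15880 + 43520}{-18730 + 39991} = \frac{27640}{21261}$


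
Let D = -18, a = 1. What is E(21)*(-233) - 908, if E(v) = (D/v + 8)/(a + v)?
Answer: -75741/77 ≈ -983.65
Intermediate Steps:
E(v) = (8 - 18/v)/(1 + v) (E(v) = (-18/v + 8)/(1 + v) = (8 - 18/v)/(1 + v))
E(21)*(-233) - 908 = (2*(-9 + 4*21)/(21*(1 + 21)))*(-233) - 908 = (2*(1/21)*(-9 + 84)/22)*(-233) - 908 = (2*(1/21)*(1/22)*75)*(-233) - 908 = (25/77)*(-233) - 908 = -5825/77 - 908 = -75741/77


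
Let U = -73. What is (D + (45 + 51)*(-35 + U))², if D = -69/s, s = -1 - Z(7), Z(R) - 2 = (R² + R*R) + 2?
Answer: 1140271587225/10609 ≈ 1.0748e+8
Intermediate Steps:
Z(R) = 4 + 2*R² (Z(R) = 2 + ((R² + R*R) + 2) = 2 + ((R² + R²) + 2) = 2 + (2*R² + 2) = 2 + (2 + 2*R²) = 4 + 2*R²)
s = -103 (s = -1 - (4 + 2*7²) = -1 - (4 + 2*49) = -1 - (4 + 98) = -1 - 1*102 = -1 - 102 = -103)
D = 69/103 (D = -69/(-103) = -69*(-1/103) = 69/103 ≈ 0.66990)
(D + (45 + 51)*(-35 + U))² = (69/103 + (45 + 51)*(-35 - 73))² = (69/103 + 96*(-108))² = (69/103 - 10368)² = (-1067835/103)² = 1140271587225/10609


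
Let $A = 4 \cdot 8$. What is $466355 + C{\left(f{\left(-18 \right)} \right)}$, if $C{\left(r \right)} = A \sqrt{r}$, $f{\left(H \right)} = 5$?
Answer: $466355 + 32 \sqrt{5} \approx 4.6643 \cdot 10^{5}$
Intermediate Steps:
$A = 32$
$C{\left(r \right)} = 32 \sqrt{r}$
$466355 + C{\left(f{\left(-18 \right)} \right)} = 466355 + 32 \sqrt{5}$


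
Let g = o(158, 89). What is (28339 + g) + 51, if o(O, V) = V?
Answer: 28479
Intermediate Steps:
g = 89
(28339 + g) + 51 = (28339 + 89) + 51 = 28428 + 51 = 28479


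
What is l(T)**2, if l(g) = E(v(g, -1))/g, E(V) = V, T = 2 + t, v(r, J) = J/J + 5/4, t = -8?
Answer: 9/64 ≈ 0.14063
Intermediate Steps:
v(r, J) = 9/4 (v(r, J) = 1 + 5*(1/4) = 1 + 5/4 = 9/4)
T = -6 (T = 2 - 8 = -6)
l(g) = 9/(4*g)
l(T)**2 = ((9/4)/(-6))**2 = ((9/4)*(-1/6))**2 = (-3/8)**2 = 9/64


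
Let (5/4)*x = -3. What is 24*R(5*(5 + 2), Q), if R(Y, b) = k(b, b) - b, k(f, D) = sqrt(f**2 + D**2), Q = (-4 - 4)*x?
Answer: -2304/5 + 2304*sqrt(2)/5 ≈ 190.87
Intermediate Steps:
x = -12/5 (x = (4/5)*(-3) = -12/5 ≈ -2.4000)
Q = 96/5 (Q = (-4 - 4)*(-12/5) = -8*(-12/5) = 96/5 ≈ 19.200)
k(f, D) = sqrt(D**2 + f**2)
R(Y, b) = -b + sqrt(2)*sqrt(b**2) (R(Y, b) = sqrt(b**2 + b**2) - b = sqrt(2*b**2) - b = sqrt(2)*sqrt(b**2) - b = -b + sqrt(2)*sqrt(b**2))
24*R(5*(5 + 2), Q) = 24*(-1*96/5 + sqrt(2)*sqrt((96/5)**2)) = 24*(-96/5 + sqrt(2)*sqrt(9216/25)) = 24*(-96/5 + sqrt(2)*(96/5)) = 24*(-96/5 + 96*sqrt(2)/5) = -2304/5 + 2304*sqrt(2)/5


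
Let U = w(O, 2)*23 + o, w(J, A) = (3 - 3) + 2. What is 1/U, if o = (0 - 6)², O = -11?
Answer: 1/82 ≈ 0.012195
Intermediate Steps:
w(J, A) = 2 (w(J, A) = 0 + 2 = 2)
o = 36 (o = (-6)² = 36)
U = 82 (U = 2*23 + 36 = 46 + 36 = 82)
1/U = 1/82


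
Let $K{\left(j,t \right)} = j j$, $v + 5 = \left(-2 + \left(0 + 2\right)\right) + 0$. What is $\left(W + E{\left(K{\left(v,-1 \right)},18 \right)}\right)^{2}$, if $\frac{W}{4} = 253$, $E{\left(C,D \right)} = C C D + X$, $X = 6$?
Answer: $150503824$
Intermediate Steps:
$v = -5$ ($v = -5 + \left(\left(-2 + \left(0 + 2\right)\right) + 0\right) = -5 + \left(\left(-2 + 2\right) + 0\right) = -5 + \left(0 + 0\right) = -5 + 0 = -5$)
$K{\left(j,t \right)} = j^{2}$
$E{\left(C,D \right)} = 6 + D C^{2}$ ($E{\left(C,D \right)} = C C D + 6 = C^{2} D + 6 = D C^{2} + 6 = 6 + D C^{2}$)
$W = 1012$ ($W = 4 \cdot 253 = 1012$)
$\left(W + E{\left(K{\left(v,-1 \right)},18 \right)}\right)^{2} = \left(1012 + \left(6 + 18 \left(\left(-5\right)^{2}\right)^{2}\right)\right)^{2} = \left(1012 + \left(6 + 18 \cdot 25^{2}\right)\right)^{2} = \left(1012 + \left(6 + 18 \cdot 625\right)\right)^{2} = \left(1012 + \left(6 + 11250\right)\right)^{2} = \left(1012 + 11256\right)^{2} = 12268^{2} = 150503824$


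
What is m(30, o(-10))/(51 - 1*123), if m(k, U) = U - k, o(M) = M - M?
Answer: 5/12 ≈ 0.41667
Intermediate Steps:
o(M) = 0
m(30, o(-10))/(51 - 1*123) = (0 - 1*30)/(51 - 1*123) = (0 - 30)/(51 - 123) = -30/(-72) = -30*(-1/72) = 5/12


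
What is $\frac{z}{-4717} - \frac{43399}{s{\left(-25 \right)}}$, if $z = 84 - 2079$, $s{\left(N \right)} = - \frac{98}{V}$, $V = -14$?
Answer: $- \frac{204699118}{33019} \approx -6199.4$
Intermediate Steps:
$s{\left(N \right)} = 7$ ($s{\left(N \right)} = - \frac{98}{-14} = \left(-98\right) \left(- \frac{1}{14}\right) = 7$)
$z = -1995$ ($z = 84 - 2079 = -1995$)
$\frac{z}{-4717} - \frac{43399}{s{\left(-25 \right)}} = - \frac{1995}{-4717} - \frac{43399}{7} = \left(-1995\right) \left(- \frac{1}{4717}\right) - \frac{43399}{7} = \frac{1995}{4717} - \frac{43399}{7} = - \frac{204699118}{33019}$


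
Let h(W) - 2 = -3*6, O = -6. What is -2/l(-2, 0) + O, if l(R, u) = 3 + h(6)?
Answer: -76/13 ≈ -5.8462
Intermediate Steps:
h(W) = -16 (h(W) = 2 - 3*6 = 2 - 18 = -16)
l(R, u) = -13 (l(R, u) = 3 - 16 = -13)
-2/l(-2, 0) + O = -2/(-13) - 6 = -2*(-1/13) - 6 = 2/13 - 6 = -76/13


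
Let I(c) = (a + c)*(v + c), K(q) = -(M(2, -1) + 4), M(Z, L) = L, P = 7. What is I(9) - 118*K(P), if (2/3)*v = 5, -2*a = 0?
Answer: 1005/2 ≈ 502.50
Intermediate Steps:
a = 0 (a = -½*0 = 0)
K(q) = -3 (K(q) = -(-1 + 4) = -1*3 = -3)
v = 15/2 (v = (3/2)*5 = 15/2 ≈ 7.5000)
I(c) = c*(15/2 + c) (I(c) = (0 + c)*(15/2 + c) = c*(15/2 + c))
I(9) - 118*K(P) = (½)*9*(15 + 2*9) - 118*(-3) = (½)*9*(15 + 18) + 354 = (½)*9*33 + 354 = 297/2 + 354 = 1005/2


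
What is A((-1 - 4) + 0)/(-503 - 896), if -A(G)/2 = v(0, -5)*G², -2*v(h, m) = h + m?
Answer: 125/1399 ≈ 0.089350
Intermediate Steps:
v(h, m) = -h/2 - m/2 (v(h, m) = -(h + m)/2 = -h/2 - m/2)
A(G) = -5*G² (A(G) = -2*(-½*0 - ½*(-5))*G² = -2*(0 + 5/2)*G² = -5*G²)
A((-1 - 4) + 0)/(-503 - 896) = (-5*((-1 - 4) + 0)²)/(-503 - 896) = -5*(-5 + 0)²/(-1399) = -5*(-5)²*(-1/1399) = -5*25*(-1/1399) = -125*(-1/1399) = 125/1399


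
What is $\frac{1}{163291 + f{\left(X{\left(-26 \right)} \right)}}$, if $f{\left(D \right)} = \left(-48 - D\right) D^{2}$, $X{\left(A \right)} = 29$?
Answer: $\frac{1}{98534} \approx 1.0149 \cdot 10^{-5}$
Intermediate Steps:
$f{\left(D \right)} = D^{2} \left(-48 - D\right)$
$\frac{1}{163291 + f{\left(X{\left(-26 \right)} \right)}} = \frac{1}{163291 + 29^{2} \left(-48 - 29\right)} = \frac{1}{163291 + 841 \left(-48 - 29\right)} = \frac{1}{163291 + 841 \left(-77\right)} = \frac{1}{163291 - 64757} = \frac{1}{98534}$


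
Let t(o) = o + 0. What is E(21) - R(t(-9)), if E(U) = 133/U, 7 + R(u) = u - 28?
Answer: 151/3 ≈ 50.333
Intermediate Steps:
t(o) = o
R(u) = -35 + u (R(u) = -7 + (u - 28) = -7 + (-28 + u) = -35 + u)
E(21) - R(t(-9)) = 133/21 - (-35 - 9) = 133*(1/21) - 1*(-44) = 19/3 + 44 = 151/3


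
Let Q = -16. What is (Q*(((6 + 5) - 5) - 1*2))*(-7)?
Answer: 448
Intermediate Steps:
(Q*(((6 + 5) - 5) - 1*2))*(-7) = -16*(((6 + 5) - 5) - 1*2)*(-7) = -16*((11 - 5) - 2)*(-7) = -16*(6 - 2)*(-7) = -16*4*(-7) = -64*(-7) = 448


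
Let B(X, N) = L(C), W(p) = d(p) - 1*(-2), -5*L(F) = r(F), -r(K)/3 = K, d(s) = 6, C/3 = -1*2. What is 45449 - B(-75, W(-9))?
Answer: 227263/5 ≈ 45453.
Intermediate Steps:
C = -6 (C = 3*(-1*2) = 3*(-2) = -6)
r(K) = -3*K
L(F) = 3*F/5 (L(F) = -(-3)*F/5 = 3*F/5)
W(p) = 8 (W(p) = 6 - 1*(-2) = 6 + 2 = 8)
B(X, N) = -18/5 (B(X, N) = (3/5)*(-6) = -18/5)
45449 - B(-75, W(-9)) = 45449 - 1*(-18/5) = 45449 + 18/5 = 227263/5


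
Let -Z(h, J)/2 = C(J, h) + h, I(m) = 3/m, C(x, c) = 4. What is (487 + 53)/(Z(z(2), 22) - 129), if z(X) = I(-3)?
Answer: -4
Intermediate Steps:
z(X) = -1 (z(X) = 3/(-3) = 3*(-1/3) = -1)
Z(h, J) = -8 - 2*h (Z(h, J) = -2*(4 + h) = -8 - 2*h)
(487 + 53)/(Z(z(2), 22) - 129) = (487 + 53)/((-8 - 2*(-1)) - 129) = 540/((-8 + 2) - 129) = 540/(-6 - 129) = 540/(-135) = 540*(-1/135) = -4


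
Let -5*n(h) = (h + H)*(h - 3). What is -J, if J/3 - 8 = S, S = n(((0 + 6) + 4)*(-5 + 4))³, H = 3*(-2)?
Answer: 26993736/125 ≈ 2.1595e+5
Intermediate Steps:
H = -6
n(h) = -(-6 + h)*(-3 + h)/5 (n(h) = -(h - 6)*(h - 3)/5 = -(-6 + h)*(-3 + h)/5)
S = -8998912/125 (S = (-18/5 - (-5 + 4)²*((0 + 6) + 4)²/5 + 9*(((0 + 6) + 4)*(-5 + 4))/5)³ = (-18/5 - (6 + 4)²/5 + 9*((6 + 4)*(-1))/5)³ = (-18/5 - (10*(-1))²/5 + 9*(10*(-1))/5)³ = (-18/5 - ⅕*(-10)² + (9/5)*(-10))³ = (-18/5 - ⅕*100 - 18)³ = (-18/5 - 20 - 18)³ = (-208/5)³ = -8998912/125 ≈ -71991.)
J = -26993736/125 (J = 24 + 3*(-8998912/125) = 24 - 26996736/125 = -26993736/125 ≈ -2.1595e+5)
-J = -1*(-26993736/125) = 26993736/125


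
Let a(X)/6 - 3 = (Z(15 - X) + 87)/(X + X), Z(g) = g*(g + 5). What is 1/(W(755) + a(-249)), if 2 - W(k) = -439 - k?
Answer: 83/29659 ≈ 0.0027985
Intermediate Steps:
Z(g) = g*(5 + g)
W(k) = 441 + k (W(k) = 2 - (-439 - k) = 2 + (439 + k) = 441 + k)
a(X) = 18 + 3*(87 + (15 - X)*(20 - X))/X (a(X) = 18 + 6*(((15 - X)*(5 + (15 - X)) + 87)/(X + X)) = 18 + 6*(((15 - X)*(20 - X) + 87)/((2*X))) = 18 + 6*((87 + (15 - X)*(20 - X))*(1/(2*X))) = 18 + 6*((87 + (15 - X)*(20 - X))/(2*X)) = 18 + 3*(87 + (15 - X)*(20 - X))/X)
1/(W(755) + a(-249)) = 1/((441 + 755) + (-87 + 3*(-249) + 1161/(-249))) = 1/(1196 + (-87 - 747 + 1161*(-1/249))) = 1/(1196 + (-87 - 747 - 387/83)) = 1/(1196 - 69609/83) = 1/(29659/83) = 83/29659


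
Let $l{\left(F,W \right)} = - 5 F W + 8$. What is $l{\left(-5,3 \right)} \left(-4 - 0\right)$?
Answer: $-332$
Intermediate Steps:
$l{\left(F,W \right)} = 8 - 5 F W$ ($l{\left(F,W \right)} = - 5 F W + 8 = 8 - 5 F W$)
$l{\left(-5,3 \right)} \left(-4 - 0\right) = \left(8 - \left(-25\right) 3\right) \left(-4 - 0\right) = \left(8 + 75\right) \left(-4 + 0\right) = 83 \left(-4\right) = -332$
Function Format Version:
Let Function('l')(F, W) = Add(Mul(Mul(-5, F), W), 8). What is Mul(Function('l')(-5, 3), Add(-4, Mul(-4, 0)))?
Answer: -332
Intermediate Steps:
Function('l')(F, W) = Add(8, Mul(-5, F, W)) (Function('l')(F, W) = Add(Mul(-5, F, W), 8) = Add(8, Mul(-5, F, W)))
Mul(Function('l')(-5, 3), Add(-4, Mul(-4, 0))) = Mul(Add(8, Mul(-5, -5, 3)), Add(-4, Mul(-4, 0))) = Mul(Add(8, 75), Add(-4, 0)) = Mul(83, -4) = -332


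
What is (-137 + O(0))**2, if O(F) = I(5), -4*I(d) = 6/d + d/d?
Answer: 7568001/400 ≈ 18920.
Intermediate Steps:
I(d) = -1/4 - 3/(2*d) (I(d) = -(6/d + d/d)/4 = -(6/d + 1)/4 = -(1 + 6/d)/4 = -1/4 - 3/(2*d))
O(F) = -11/20 (O(F) = (1/4)*(-6 - 1*5)/5 = (1/4)*(1/5)*(-6 - 5) = (1/4)*(1/5)*(-11) = -11/20)
(-137 + O(0))**2 = (-137 - 11/20)**2 = (-2751/20)**2 = 7568001/400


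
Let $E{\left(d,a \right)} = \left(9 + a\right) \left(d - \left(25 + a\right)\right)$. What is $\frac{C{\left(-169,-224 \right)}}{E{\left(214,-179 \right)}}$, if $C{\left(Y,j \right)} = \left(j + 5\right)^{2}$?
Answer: $- \frac{47961}{62560} \approx -0.76664$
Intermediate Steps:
$E{\left(d,a \right)} = \left(9 + a\right) \left(-25 + d - a\right)$
$C{\left(Y,j \right)} = \left(5 + j\right)^{2}$
$\frac{C{\left(-169,-224 \right)}}{E{\left(214,-179 \right)}} = \frac{\left(5 - 224\right)^{2}}{-225 - \left(-179\right)^{2} - -6086 + 9 \cdot 214 - 38306} = \frac{\left(-219\right)^{2}}{-225 - 32041 + 6086 + 1926 - 38306} = \frac{47961}{-225 - 32041 + 6086 + 1926 - 38306} = \frac{47961}{-62560} = 47961 \left(- \frac{1}{62560}\right) = - \frac{47961}{62560}$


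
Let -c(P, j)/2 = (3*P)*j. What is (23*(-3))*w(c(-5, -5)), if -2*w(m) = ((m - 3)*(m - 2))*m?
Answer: -120349800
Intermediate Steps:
c(P, j) = -6*P*j (c(P, j) = -2*3*P*j = -6*P*j)
w(m) = -m*(-3 + m)*(-2 + m)/2 (w(m) = -(m - 3)*(m - 2)*m/2 = -(-3 + m)*(-2 + m)*m/2 = -m*(-3 + m)*(-2 + m)/2)
(23*(-3))*w(c(-5, -5)) = (23*(-3))*((-6*(-5)*(-5))*(-6 - (-6*(-5)*(-5))**2 + 5*(-6*(-5)*(-5)))/2) = -69*(-150)*(-6 - 1*(-150)**2 + 5*(-150))/2 = -69*(-150)*(-6 - 1*22500 - 750)/2 = -69*(-150)*(-6 - 22500 - 750)/2 = -69*(-150)*(-23256)/2 = -69*1744200 = -120349800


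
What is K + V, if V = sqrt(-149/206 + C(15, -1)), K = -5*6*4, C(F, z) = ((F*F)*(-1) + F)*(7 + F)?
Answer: -120 + I*sqrt(196085014)/206 ≈ -120.0 + 67.976*I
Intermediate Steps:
C(F, z) = (7 + F)*(F - F**2) (C(F, z) = (F**2*(-1) + F)*(7 + F) = (-F**2 + F)*(7 + F) = (F - F**2)*(7 + F) = (7 + F)*(F - F**2))
K = -120 (K = -30*4 = -120)
V = I*sqrt(196085014)/206 (V = sqrt(-149/206 + 15*(7 - 1*15**2 - 6*15)) = sqrt(-149*1/206 + 15*(7 - 1*225 - 90)) = sqrt(-149/206 + 15*(7 - 225 - 90)) = sqrt(-149/206 + 15*(-308)) = sqrt(-149/206 - 4620) = sqrt(-951869/206) = I*sqrt(196085014)/206 ≈ 67.976*I)
K + V = -120 + I*sqrt(196085014)/206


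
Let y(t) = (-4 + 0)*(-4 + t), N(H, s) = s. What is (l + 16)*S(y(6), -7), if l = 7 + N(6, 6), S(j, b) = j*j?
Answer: 1856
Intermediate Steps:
y(t) = 16 - 4*t (y(t) = -4*(-4 + t) = 16 - 4*t)
S(j, b) = j**2
l = 13 (l = 7 + 6 = 13)
(l + 16)*S(y(6), -7) = (13 + 16)*(16 - 4*6)**2 = 29*(16 - 24)**2 = 29*(-8)**2 = 29*64 = 1856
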